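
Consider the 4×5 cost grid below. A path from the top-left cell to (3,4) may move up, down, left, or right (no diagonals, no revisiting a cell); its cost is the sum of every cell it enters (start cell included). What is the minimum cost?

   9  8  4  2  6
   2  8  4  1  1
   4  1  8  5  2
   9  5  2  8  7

34

Path r0c0 -> r0c1 -> r0c2 -> r0c3 -> r1c3 -> r1c4 -> r2c4 -> r3c4: 9 + 8 + 4 + 2 + 1 + 1 + 2 + 7 = 34.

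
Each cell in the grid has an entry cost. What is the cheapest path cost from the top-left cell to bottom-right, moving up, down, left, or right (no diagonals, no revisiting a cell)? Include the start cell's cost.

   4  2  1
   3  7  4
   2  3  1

12

Best path: [0,0] → [0,1] → [0,2] → [1,2] → [2,2]
Cost: 4 + 2 + 1 + 4 + 1 = 12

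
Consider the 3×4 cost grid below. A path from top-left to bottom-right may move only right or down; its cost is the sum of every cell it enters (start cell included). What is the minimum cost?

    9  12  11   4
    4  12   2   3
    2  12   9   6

One optimal route is (0,0) → (1,0) → (1,1) → (1,2) → (1,3) → (2,3).
Its cost is 9 + 4 + 12 + 2 + 3 + 6 = 36.
(Top row then right column would cost 45.)

36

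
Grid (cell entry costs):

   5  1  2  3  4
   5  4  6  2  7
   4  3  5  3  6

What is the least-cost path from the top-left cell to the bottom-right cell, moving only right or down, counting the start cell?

22

Cheapest: (0,0) → (0,1) → (0,2) → (0,3) → (1,3) → (2,3) → (2,4)
  5 + 1 + 2 + 3 + 2 + 3 + 6 = 22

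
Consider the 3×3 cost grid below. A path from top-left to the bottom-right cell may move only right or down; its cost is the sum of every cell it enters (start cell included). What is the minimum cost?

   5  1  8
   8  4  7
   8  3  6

19

Best path: (0,0) → (0,1) → (1,1) → (2,1) → (2,2)
Cost: 5 + 1 + 4 + 3 + 6 = 19
For comparison, the top-then-right route costs 27.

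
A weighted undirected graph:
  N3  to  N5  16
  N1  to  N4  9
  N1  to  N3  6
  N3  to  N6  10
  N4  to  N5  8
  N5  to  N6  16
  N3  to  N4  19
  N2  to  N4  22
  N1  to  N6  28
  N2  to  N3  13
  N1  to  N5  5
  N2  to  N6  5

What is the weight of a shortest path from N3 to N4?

Checking several routes:
N3 -> N1 -> N5 -> N4: 6 + 5 + 8 = 19
N3 -> N4: 19
N3 -> N1 -> N4: 6 + 9 = 15
Best route has total 15.

15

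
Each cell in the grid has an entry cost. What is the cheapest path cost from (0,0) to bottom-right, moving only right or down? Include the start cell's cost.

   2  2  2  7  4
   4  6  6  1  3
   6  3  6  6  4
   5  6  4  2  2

22

Cheapest: [0,0] -> [0,1] -> [0,2] -> [1,2] -> [1,3] -> [1,4] -> [2,4] -> [3,4]
  2 + 2 + 2 + 6 + 1 + 3 + 4 + 2 = 22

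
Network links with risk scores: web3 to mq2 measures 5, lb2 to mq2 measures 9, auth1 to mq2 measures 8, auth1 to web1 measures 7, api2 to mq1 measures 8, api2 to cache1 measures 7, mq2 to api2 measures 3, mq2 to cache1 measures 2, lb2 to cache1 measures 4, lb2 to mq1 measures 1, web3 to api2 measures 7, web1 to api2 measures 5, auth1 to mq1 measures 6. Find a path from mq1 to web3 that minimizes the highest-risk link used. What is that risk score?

Some routes from mq1 to web3:
mq1 → lb2 → cache1 → api2 → mq2 → web3: max(1, 4, 7, 3, 5) = 7
mq1 → lb2 → cache1 → mq2 → web3: max(1, 4, 2, 5) = 5
mq1 → lb2 → cache1 → api2 → web3: max(1, 4, 7, 7) = 7
The minimum achievable maximum is 5.

5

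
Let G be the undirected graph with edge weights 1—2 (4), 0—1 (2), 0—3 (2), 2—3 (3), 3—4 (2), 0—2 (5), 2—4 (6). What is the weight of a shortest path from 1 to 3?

Candidate routes:
1 - 2 - 0 - 3: 4 + 5 + 2 = 11
1 - 2 - 3: 4 + 3 = 7
1 - 0 - 2 - 4 - 3: 2 + 5 + 6 + 2 = 15
1 - 2 - 4 - 3: 4 + 6 + 2 = 12
1 - 0 - 2 - 3: 2 + 5 + 3 = 10
1 - 0 - 3: 2 + 2 = 4
Best route has total 4.

4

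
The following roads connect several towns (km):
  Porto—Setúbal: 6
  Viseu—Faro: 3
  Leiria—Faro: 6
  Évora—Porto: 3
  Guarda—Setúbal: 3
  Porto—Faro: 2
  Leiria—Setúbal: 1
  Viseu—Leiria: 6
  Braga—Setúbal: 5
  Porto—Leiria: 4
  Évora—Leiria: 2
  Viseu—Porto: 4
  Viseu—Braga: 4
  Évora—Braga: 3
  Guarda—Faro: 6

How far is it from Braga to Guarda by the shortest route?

A few of the Braga→Guarda routes:
Braga→Viseu→Leiria→Setúbal→Guarda: 4 + 6 + 1 + 3 = 14
Braga→Viseu→Faro→Guarda: 4 + 3 + 6 = 13
Braga→Setúbal→Guarda: 5 + 3 = 8
Braga→Évora→Leiria→Setúbal→Guarda: 3 + 2 + 1 + 3 = 9
Braga→Évora→Porto→Leiria→Setúbal→Guarda: 3 + 3 + 4 + 1 + 3 = 14
Shortest: 8 km.

8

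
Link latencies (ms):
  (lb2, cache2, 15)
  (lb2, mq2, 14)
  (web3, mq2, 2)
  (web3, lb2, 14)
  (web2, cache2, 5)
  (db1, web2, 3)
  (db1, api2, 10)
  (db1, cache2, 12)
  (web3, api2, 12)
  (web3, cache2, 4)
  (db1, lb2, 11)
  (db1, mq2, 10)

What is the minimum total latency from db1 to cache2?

Checking several routes:
db1-web2-cache2: 3 + 5 = 8
db1-api2-web3-cache2: 10 + 12 + 4 = 26
db1-mq2-web3-cache2: 10 + 2 + 4 = 16
db1-cache2: 12
Shortest: 8 ms.

8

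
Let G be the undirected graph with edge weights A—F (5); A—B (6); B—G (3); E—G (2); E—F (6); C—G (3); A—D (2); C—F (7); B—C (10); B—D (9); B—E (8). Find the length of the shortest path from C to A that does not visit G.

12

Some routes from C to A avoiding G:
C -> F -> A: 7 + 5 = 12
C -> F -> E -> B -> A: 7 + 6 + 8 + 6 = 27
C -> B -> D -> A: 10 + 9 + 2 = 21
C -> B -> A: 10 + 6 = 16
The minimum is 12.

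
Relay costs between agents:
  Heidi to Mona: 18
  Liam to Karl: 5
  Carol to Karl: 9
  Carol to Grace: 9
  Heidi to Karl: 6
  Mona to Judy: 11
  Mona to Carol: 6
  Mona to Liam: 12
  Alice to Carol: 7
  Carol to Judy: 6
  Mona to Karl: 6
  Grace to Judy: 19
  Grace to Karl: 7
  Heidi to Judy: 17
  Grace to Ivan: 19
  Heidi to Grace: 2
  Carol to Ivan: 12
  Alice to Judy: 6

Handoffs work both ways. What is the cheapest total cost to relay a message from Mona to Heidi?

Checking several routes:
Mona → Heidi: 18
Mona → Carol → Karl → Heidi: 6 + 9 + 6 = 21
Mona → Karl → Grace → Heidi: 6 + 7 + 2 = 15
Mona → Karl → Heidi: 6 + 6 = 12
Mona → Carol → Grace → Heidi: 6 + 9 + 2 = 17
Mona → Liam → Karl → Heidi: 12 + 5 + 6 = 23
Shortest: 12.

12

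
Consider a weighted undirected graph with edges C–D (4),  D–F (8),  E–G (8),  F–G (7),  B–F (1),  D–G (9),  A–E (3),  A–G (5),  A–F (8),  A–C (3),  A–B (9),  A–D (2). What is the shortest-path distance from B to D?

Checking several routes:
B→A→D: 9 + 2 = 11
B→F→A→D: 1 + 8 + 2 = 11
B→F→D: 1 + 8 = 9
Best route has total 9.

9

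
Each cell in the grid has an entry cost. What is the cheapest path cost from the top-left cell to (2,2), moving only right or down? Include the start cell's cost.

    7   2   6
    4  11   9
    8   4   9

Best path: (0,0) (1,0) (2,0) (2,1) (2,2)
Cost: 7 + 4 + 8 + 4 + 9 = 32
For comparison, the top-then-right route costs 33.

32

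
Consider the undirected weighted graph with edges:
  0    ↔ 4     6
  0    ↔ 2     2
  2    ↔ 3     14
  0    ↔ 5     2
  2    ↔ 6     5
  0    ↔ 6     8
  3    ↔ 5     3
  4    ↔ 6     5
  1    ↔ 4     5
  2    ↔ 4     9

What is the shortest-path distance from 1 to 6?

10

Some routes from 1 to 6:
1→4→2→6: 5 + 9 + 5 = 19
1→4→0→6: 5 + 6 + 8 = 19
1→4→0→2→6: 5 + 6 + 2 + 5 = 18
1→4→6: 5 + 5 = 10
1→4→2→0→6: 5 + 9 + 2 + 8 = 24
The minimum is 10.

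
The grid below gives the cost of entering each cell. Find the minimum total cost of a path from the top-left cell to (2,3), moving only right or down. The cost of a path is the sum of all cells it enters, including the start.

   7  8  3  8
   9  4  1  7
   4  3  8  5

Take r0c0 -> r0c1 -> r0c2 -> r1c2 -> r1c3 -> r2c3 for a total of 7 + 8 + 3 + 1 + 7 + 5 = 31.
For comparison, the top-then-right route costs 38.

31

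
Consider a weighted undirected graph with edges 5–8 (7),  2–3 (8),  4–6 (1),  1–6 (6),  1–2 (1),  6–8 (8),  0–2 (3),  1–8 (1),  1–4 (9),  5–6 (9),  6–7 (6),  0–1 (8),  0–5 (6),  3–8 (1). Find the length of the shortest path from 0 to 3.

6

Comparing a few candidate routes:
0 - 2 - 3: 3 + 8 = 11
0 - 1 - 8 - 3: 8 + 1 + 1 = 10
0 - 2 - 1 - 6 - 8 - 3: 3 + 1 + 6 + 8 + 1 = 19
0 - 5 - 8 - 3: 6 + 7 + 1 = 14
0 - 2 - 1 - 8 - 3: 3 + 1 + 1 + 1 = 6
0 - 1 - 2 - 3: 8 + 1 + 8 = 17
Shortest: 6.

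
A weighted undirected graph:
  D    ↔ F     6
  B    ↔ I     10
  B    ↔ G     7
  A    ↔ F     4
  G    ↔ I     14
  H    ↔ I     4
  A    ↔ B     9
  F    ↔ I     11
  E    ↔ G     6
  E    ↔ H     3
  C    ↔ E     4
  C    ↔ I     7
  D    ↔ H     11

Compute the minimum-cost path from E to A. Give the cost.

Comparing a few candidate routes:
E - H - I - F - A: 3 + 4 + 11 + 4 = 22
E - H - D - F - A: 3 + 11 + 6 + 4 = 24
E - G - B - A: 6 + 7 + 9 = 22
E - H - I - B - A: 3 + 4 + 10 + 9 = 26
Shortest: 22.

22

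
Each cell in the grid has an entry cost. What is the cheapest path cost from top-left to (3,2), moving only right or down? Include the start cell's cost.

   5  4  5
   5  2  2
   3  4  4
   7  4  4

Path r0c0 → r0c1 → r1c1 → r1c2 → r2c2 → r3c2: 5 + 4 + 2 + 2 + 4 + 4 = 21.

21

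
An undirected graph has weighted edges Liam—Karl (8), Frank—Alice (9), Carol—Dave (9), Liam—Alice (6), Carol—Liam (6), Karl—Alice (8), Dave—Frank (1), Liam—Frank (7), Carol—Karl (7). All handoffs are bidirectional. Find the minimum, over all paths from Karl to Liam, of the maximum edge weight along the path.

7

Comparing a few candidate routes:
Karl - Alice - Liam: max(8, 6) = 8
Karl - Carol - Dave - Frank - Alice - Liam: max(7, 9, 1, 9, 6) = 9
Karl - Carol - Dave - Frank - Liam: max(7, 9, 1, 7) = 9
Karl - Carol - Liam: max(7, 6) = 7
Karl - Liam: max(8) = 8
The minimum achievable maximum is 7.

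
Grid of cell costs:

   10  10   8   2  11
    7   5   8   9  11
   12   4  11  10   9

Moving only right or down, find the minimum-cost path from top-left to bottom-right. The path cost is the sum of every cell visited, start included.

Take [0,0] -> [1,0] -> [1,1] -> [2,1] -> [2,2] -> [2,3] -> [2,4] for a total of 10 + 7 + 5 + 4 + 11 + 10 + 9 = 56.
(Top row then right column would cost 61.)

56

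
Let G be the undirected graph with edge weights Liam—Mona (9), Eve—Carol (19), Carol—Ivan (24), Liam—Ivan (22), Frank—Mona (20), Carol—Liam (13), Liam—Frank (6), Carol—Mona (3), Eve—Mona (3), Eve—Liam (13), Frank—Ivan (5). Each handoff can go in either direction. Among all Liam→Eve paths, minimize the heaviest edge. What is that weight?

9

Some routes from Liam to Eve:
Liam → Mona → Carol → Eve: max(9, 3, 19) = 19
Liam → Eve: max(13) = 13
Liam → Mona → Eve: max(9, 3) = 9
Liam → Carol → Mona → Eve: max(13, 3, 3) = 13
Best route has worst link 9.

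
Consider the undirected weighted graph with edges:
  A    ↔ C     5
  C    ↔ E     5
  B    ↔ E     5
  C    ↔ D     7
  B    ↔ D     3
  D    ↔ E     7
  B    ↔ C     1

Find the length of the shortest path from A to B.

Paths from A to B:
A -> C -> E -> D -> B: 5 + 5 + 7 + 3 = 20
A -> C -> D -> B: 5 + 7 + 3 = 15
A -> C -> E -> B: 5 + 5 + 5 = 15
A -> C -> D -> E -> B: 5 + 7 + 7 + 5 = 24
A -> C -> B: 5 + 1 = 6
Shortest: 6.

6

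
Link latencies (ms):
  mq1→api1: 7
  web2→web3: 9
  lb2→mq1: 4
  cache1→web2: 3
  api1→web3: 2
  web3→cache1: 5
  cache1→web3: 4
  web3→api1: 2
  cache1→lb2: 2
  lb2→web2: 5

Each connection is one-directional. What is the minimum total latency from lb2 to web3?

13

Routes from lb2 to web3:
lb2 -> mq1 -> api1 -> web3: 4 + 7 + 2 = 13
lb2 -> web2 -> web3: 5 + 9 = 14
Best route has total 13 ms.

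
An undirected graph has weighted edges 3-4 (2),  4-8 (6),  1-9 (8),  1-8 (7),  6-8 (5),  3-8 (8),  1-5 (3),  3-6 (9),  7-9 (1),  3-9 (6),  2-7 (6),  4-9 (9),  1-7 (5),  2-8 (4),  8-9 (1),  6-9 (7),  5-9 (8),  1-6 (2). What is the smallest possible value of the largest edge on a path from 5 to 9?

Checking several routes:
5 - 1 - 6 - 8 - 2 - 7 - 9: max(3, 2, 5, 4, 6, 1) = 6
5 - 1 - 6 - 8 - 9: max(3, 2, 5, 1) = 5
5 - 1 - 7 - 2 - 8 - 9: max(3, 5, 6, 4, 1) = 6
5 - 1 - 7 - 9: max(3, 5, 1) = 5
5 - 1 - 7 - 2 - 8 - 4 - 3 - 9: max(3, 5, 6, 4, 6, 2, 6) = 6
5 - 1 - 6 - 8 - 4 - 3 - 9: max(3, 2, 5, 6, 2, 6) = 6
Best route has worst link 5.

5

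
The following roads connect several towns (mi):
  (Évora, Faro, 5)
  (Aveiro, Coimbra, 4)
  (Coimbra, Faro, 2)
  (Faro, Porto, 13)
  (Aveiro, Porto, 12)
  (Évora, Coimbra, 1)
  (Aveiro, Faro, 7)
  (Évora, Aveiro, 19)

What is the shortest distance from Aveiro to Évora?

Comparing a few candidate routes:
Aveiro -> Faro -> Coimbra -> Évora: 7 + 2 + 1 = 10
Aveiro -> Coimbra -> Faro -> Évora: 4 + 2 + 5 = 11
Aveiro -> Faro -> Évora: 7 + 5 = 12
Aveiro -> Coimbra -> Évora: 4 + 1 = 5
Aveiro -> Évora: 19
Best route has total 5 mi.

5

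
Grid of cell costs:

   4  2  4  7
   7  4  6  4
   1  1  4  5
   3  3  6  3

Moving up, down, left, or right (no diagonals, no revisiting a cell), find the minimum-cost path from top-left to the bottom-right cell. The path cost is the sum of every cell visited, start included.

Path (0,0) (0,1) (1,1) (2,1) (2,2) (2,3) (3,3): 4 + 2 + 4 + 1 + 4 + 5 + 3 = 23.

23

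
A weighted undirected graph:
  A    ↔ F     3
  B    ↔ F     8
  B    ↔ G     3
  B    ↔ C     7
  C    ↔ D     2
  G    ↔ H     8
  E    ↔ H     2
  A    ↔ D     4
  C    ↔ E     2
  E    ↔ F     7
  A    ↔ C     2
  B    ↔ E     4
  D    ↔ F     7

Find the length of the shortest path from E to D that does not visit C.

14

Some routes from E to D avoiding C:
E - F - D: 7 + 7 = 14
E - F - A - D: 7 + 3 + 4 = 14
E - B - F - D: 4 + 8 + 7 = 19
Shortest: 14.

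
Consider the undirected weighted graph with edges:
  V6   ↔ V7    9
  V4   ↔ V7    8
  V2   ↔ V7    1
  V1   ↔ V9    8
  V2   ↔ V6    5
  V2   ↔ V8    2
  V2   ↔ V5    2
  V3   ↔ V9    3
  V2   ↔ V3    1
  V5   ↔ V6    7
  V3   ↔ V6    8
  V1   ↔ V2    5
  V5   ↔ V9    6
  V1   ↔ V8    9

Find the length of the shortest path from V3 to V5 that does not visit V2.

9

Paths from V3 to V5 avoiding V2:
V3-V9-V5: 3 + 6 = 9
V3-V6-V5: 8 + 7 = 15
Best route has total 9.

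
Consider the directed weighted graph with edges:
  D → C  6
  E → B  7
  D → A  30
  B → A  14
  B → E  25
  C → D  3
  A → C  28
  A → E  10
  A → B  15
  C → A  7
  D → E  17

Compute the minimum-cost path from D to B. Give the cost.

24

Paths from D to B:
D → C → A → B: 6 + 7 + 15 = 28
D → A → E → B: 30 + 10 + 7 = 47
D → A → B: 30 + 15 = 45
D → E → B: 17 + 7 = 24
D → C → A → E → B: 6 + 7 + 10 + 7 = 30
Shortest: 24.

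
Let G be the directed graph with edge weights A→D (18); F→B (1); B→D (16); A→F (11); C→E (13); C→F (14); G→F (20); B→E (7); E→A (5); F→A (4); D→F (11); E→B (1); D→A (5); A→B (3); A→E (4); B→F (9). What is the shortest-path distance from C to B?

Some routes from C to B:
C -> F -> A -> E -> B: 14 + 4 + 4 + 1 = 23
C -> E -> A -> B: 13 + 5 + 3 = 21
C -> E -> B: 13 + 1 = 14
C -> E -> A -> F -> B: 13 + 5 + 11 + 1 = 30
C -> F -> B: 14 + 1 = 15
C -> F -> A -> B: 14 + 4 + 3 = 21
Shortest: 14.

14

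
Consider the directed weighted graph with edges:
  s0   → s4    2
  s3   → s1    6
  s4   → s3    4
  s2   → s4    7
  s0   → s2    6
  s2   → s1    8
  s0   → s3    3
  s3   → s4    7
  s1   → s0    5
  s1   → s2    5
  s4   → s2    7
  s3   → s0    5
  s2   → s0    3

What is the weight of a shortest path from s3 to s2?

11

Comparing a few candidate routes:
s3-s0-s4-s2: 5 + 2 + 7 = 14
s3-s1-s2: 6 + 5 = 11
s3-s0-s2: 5 + 6 = 11
Shortest: 11.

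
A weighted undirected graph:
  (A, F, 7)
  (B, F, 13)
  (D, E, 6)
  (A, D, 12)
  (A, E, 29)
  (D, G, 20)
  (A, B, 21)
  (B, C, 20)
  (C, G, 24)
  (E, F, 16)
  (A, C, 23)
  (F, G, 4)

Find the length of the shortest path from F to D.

19

Some routes from F to D:
F -> A -> D: 7 + 12 = 19
F -> E -> D: 16 + 6 = 22
F -> G -> D: 4 + 20 = 24
F -> A -> E -> D: 7 + 29 + 6 = 42
The minimum is 19.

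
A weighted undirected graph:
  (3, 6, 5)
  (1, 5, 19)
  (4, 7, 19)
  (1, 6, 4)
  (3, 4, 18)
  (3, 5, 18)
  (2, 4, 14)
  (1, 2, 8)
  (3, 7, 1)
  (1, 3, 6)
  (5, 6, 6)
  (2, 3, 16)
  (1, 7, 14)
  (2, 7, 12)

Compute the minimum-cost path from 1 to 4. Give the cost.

Checking several routes:
1 -> 3 -> 7 -> 4: 6 + 1 + 19 = 26
1 -> 2 -> 4: 8 + 14 = 22
1 -> 3 -> 4: 6 + 18 = 24
Shortest: 22.

22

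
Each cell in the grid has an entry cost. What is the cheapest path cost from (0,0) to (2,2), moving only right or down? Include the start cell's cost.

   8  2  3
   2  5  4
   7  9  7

24

Path (0,0) → (0,1) → (0,2) → (1,2) → (2,2): 8 + 2 + 3 + 4 + 7 = 24.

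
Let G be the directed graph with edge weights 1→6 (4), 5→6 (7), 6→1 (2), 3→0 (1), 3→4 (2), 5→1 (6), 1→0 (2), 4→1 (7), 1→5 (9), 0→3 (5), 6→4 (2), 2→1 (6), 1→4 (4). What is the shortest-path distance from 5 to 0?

8

Paths from 5 to 0:
5 - 6 - 1 - 0: 7 + 2 + 2 = 11
5 - 6 - 4 - 1 - 0: 7 + 2 + 7 + 2 = 18
5 - 1 - 0: 6 + 2 = 8
Shortest: 8.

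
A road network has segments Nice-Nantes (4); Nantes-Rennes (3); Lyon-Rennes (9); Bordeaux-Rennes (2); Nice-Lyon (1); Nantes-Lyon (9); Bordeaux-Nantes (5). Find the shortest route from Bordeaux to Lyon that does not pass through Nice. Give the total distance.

11

Routes from Bordeaux to Lyon avoiding Nice:
Bordeaux -> Nantes -> Rennes -> Lyon: 5 + 3 + 9 = 17
Bordeaux -> Nantes -> Lyon: 5 + 9 = 14
Bordeaux -> Rennes -> Nantes -> Lyon: 2 + 3 + 9 = 14
Bordeaux -> Rennes -> Lyon: 2 + 9 = 11
Shortest: 11.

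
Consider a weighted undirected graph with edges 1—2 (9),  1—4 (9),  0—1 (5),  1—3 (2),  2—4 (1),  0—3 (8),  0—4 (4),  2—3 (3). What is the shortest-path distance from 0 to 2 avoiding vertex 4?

Routes from 0 to 2 avoiding 4:
0 -> 3 -> 2: 8 + 3 = 11
0 -> 3 -> 1 -> 2: 8 + 2 + 9 = 19
0 -> 1 -> 3 -> 2: 5 + 2 + 3 = 10
0 -> 1 -> 2: 5 + 9 = 14
Best route has total 10.

10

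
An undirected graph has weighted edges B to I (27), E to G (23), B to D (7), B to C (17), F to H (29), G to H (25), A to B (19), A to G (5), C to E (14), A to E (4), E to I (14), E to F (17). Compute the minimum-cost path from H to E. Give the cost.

Paths from H to E:
H - F - E: 29 + 17 = 46
H - G - A - E: 25 + 5 + 4 = 34
H - G - A - B - I - E: 25 + 5 + 19 + 27 + 14 = 90
H - G - A - B - C - E: 25 + 5 + 19 + 17 + 14 = 80
H - G - E: 25 + 23 = 48
The minimum is 34.

34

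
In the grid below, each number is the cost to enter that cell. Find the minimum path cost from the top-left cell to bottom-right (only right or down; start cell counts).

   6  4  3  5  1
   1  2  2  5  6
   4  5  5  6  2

24

Path (0,0) → (1,0) → (1,1) → (1,2) → (1,3) → (1,4) → (2,4): 6 + 1 + 2 + 2 + 5 + 6 + 2 = 24.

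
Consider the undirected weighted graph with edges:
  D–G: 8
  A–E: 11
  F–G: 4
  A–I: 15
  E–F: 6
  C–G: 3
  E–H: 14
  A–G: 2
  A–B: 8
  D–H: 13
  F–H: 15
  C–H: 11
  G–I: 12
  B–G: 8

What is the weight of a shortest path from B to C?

11

A few of the B→C routes:
B -> A -> G -> F -> H -> C: 8 + 2 + 4 + 15 + 11 = 40
B -> A -> G -> C: 8 + 2 + 3 = 13
B -> G -> F -> H -> C: 8 + 4 + 15 + 11 = 38
B -> A -> I -> G -> C: 8 + 15 + 12 + 3 = 38
B -> G -> C: 8 + 3 = 11
B -> A -> E -> F -> G -> C: 8 + 11 + 6 + 4 + 3 = 32
Best route has total 11.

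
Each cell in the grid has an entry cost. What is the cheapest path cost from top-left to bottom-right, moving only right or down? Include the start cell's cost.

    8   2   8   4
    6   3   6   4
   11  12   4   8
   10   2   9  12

One optimal route is r0c0 → r0c1 → r1c1 → r1c2 → r1c3 → r2c3 → r3c3.
Its cost is 8 + 2 + 3 + 6 + 4 + 8 + 12 = 43.
For comparison, the top-then-right route costs 46.

43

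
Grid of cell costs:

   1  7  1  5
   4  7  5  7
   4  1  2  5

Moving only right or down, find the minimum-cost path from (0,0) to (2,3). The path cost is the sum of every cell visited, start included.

17

Take r0c0 r1c0 r2c0 r2c1 r2c2 r2c3 for a total of 1 + 4 + 4 + 1 + 2 + 5 = 17.
(Top row then right column would cost 26.)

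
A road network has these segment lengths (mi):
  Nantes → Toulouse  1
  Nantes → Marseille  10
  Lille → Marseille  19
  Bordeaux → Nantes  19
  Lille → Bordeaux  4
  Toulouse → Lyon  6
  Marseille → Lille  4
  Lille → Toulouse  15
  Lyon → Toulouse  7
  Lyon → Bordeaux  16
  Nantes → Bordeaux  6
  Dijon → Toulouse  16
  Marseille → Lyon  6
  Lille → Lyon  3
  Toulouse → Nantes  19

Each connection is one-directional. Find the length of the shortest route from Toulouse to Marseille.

29

Paths from Toulouse to Marseille:
Toulouse → Nantes → Marseille: 19 + 10 = 29
Toulouse → Lyon → Bordeaux → Nantes → Marseille: 6 + 16 + 19 + 10 = 51
The minimum is 29 mi.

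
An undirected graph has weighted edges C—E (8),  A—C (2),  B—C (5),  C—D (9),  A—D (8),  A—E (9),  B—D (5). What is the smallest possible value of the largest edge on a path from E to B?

8

A few of the E→B routes:
E→C→A→D→B: max(8, 2, 8, 5) = 8
E→A→D→B: max(9, 8, 5) = 9
E→A→D→C→B: max(9, 8, 9, 5) = 9
E→C→B: max(8, 5) = 8
Best route has worst link 8.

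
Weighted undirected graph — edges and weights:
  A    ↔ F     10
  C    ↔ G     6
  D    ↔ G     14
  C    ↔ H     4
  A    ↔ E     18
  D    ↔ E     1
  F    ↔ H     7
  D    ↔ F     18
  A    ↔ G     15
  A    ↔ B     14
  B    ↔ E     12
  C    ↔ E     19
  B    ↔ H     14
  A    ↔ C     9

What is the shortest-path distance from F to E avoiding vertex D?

Checking several routes:
F - H - B - E: 7 + 14 + 12 = 33
F - H - C - E: 7 + 4 + 19 = 30
F - A - B - E: 10 + 14 + 12 = 36
F - A - E: 10 + 18 = 28
Shortest: 28.

28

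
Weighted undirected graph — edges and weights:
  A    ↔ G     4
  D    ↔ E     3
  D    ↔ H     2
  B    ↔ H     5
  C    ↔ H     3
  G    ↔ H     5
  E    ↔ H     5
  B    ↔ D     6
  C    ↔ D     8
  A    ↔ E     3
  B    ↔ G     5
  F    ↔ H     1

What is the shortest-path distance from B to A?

9

Some routes from B to A:
B -> H -> D -> E -> A: 5 + 2 + 3 + 3 = 13
B -> D -> E -> A: 6 + 3 + 3 = 12
B -> G -> A: 5 + 4 = 9
The minimum is 9.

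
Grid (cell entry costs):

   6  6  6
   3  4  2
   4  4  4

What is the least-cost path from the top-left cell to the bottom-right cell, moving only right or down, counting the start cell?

Path r0c0 -> r1c0 -> r1c1 -> r1c2 -> r2c2: 6 + 3 + 4 + 2 + 4 = 19.

19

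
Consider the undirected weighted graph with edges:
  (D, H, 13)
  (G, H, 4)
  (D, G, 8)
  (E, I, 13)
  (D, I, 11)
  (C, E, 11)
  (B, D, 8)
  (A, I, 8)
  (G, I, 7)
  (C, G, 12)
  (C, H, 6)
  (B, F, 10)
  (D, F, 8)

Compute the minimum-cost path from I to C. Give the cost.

Comparing a few candidate routes:
I-D-G-H-C: 11 + 8 + 4 + 6 = 29
I-G-C: 7 + 12 = 19
I-E-C: 13 + 11 = 24
I-G-H-C: 7 + 4 + 6 = 17
Best route has total 17.

17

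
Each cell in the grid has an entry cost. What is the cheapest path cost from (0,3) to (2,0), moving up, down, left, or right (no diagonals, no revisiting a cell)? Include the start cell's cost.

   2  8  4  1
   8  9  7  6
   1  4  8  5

Best path: (0,3) → (0,2) → (0,1) → (0,0) → (1,0) → (2,0)
Cost: 1 + 4 + 8 + 2 + 8 + 1 = 24

24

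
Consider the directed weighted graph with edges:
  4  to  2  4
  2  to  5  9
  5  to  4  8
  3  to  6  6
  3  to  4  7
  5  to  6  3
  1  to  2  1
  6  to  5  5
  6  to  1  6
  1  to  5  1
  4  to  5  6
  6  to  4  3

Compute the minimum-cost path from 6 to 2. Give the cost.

Routes from 6 to 2:
6 → 1 → 2: 6 + 1 = 7
6 → 4 → 2: 3 + 4 = 7
6 → 1 → 5 → 4 → 2: 6 + 1 + 8 + 4 = 19
6 → 5 → 4 → 2: 5 + 8 + 4 = 17
Shortest: 7.

7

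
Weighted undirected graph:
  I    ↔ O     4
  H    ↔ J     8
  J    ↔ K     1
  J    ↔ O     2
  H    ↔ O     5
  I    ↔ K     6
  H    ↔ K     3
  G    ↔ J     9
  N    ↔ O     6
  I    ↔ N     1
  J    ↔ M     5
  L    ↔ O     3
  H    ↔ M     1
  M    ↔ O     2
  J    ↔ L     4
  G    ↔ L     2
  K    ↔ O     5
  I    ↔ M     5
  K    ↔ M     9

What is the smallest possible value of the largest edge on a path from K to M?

2

Comparing a few candidate routes:
K - H - M: max(3, 1) = 3
K - J - O - M: max(1, 2, 2) = 2
K - J - L - O - M: max(1, 4, 3, 2) = 4
The minimum achievable maximum is 2.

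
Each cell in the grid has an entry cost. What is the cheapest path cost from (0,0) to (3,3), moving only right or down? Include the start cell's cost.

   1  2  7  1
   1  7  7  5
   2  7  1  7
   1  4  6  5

Cheapest: [0,0]→[1,0]→[2,0]→[3,0]→[3,1]→[3,2]→[3,3]
  1 + 1 + 2 + 1 + 4 + 6 + 5 = 20

20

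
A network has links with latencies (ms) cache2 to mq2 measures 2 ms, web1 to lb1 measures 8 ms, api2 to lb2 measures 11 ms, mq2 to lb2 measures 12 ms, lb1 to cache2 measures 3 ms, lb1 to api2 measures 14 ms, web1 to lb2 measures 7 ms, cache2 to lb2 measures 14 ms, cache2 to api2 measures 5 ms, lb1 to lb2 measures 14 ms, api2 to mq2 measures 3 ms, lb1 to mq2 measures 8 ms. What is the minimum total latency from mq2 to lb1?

A few of the mq2→lb1 routes:
mq2→lb1: 8
mq2→cache2→lb1: 2 + 3 = 5
mq2→api2→cache2→lb1: 3 + 5 + 3 = 11
The minimum is 5 ms.

5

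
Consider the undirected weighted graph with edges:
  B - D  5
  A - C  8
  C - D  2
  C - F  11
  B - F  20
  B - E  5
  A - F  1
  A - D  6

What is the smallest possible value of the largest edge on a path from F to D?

Routes from F to D:
F→B→D: max(20, 5) = 20
F→A→C→D: max(1, 8, 2) = 8
F→C→D: max(11, 2) = 11
F→A→D: max(1, 6) = 6
F→C→A→D: max(11, 8, 6) = 11
Smallest bottleneck: 6.

6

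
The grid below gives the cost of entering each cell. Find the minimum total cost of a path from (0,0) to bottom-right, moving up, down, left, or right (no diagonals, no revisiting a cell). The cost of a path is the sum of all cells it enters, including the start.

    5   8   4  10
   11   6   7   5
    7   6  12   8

37

Take (0,0) → (0,1) → (0,2) → (1,2) → (1,3) → (2,3) for a total of 5 + 8 + 4 + 7 + 5 + 8 = 37.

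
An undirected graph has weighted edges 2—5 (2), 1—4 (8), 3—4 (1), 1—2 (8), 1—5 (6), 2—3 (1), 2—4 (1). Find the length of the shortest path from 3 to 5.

Some routes from 3 to 5:
3-2-5: 1 + 2 = 3
3-4-2-5: 1 + 1 + 2 = 4
3-4-1-5: 1 + 8 + 6 = 15
Best route has total 3.

3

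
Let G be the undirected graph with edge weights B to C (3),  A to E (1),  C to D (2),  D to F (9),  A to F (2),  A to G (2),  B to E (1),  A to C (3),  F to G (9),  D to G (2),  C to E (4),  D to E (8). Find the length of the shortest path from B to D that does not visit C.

Comparing a few candidate routes:
B→E→D: 1 + 8 = 9
B→E→A→F→D: 1 + 1 + 2 + 9 = 13
B→E→A→G→D: 1 + 1 + 2 + 2 = 6
Shortest: 6.

6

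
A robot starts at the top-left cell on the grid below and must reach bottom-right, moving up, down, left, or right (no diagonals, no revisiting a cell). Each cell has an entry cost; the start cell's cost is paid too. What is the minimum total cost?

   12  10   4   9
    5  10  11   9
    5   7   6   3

Best path: [0,0] -> [1,0] -> [2,0] -> [2,1] -> [2,2] -> [2,3]
Cost: 12 + 5 + 5 + 7 + 6 + 3 = 38

38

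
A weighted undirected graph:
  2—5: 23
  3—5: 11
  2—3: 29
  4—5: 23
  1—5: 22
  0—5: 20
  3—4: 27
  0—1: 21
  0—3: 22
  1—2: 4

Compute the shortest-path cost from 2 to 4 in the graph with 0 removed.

Checking several routes:
2 - 3 - 4: 29 + 27 = 56
2 - 3 - 5 - 4: 29 + 11 + 23 = 63
2 - 5 - 4: 23 + 23 = 46
2 - 1 - 5 - 4: 4 + 22 + 23 = 49
2 - 5 - 3 - 4: 23 + 11 + 27 = 61
The minimum is 46.

46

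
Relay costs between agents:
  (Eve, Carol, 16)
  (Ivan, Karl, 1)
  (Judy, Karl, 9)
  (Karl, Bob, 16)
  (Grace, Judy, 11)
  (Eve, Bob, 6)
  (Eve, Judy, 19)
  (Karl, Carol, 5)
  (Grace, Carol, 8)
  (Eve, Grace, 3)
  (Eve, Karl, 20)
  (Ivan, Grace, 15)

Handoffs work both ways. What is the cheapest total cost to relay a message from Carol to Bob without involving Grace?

A few of the Carol→Bob routes:
Carol - Karl - Eve - Bob: 5 + 20 + 6 = 31
Carol - Karl - Judy - Eve - Bob: 5 + 9 + 19 + 6 = 39
Carol - Eve - Bob: 16 + 6 = 22
Carol - Karl - Bob: 5 + 16 = 21
The minimum is 21.

21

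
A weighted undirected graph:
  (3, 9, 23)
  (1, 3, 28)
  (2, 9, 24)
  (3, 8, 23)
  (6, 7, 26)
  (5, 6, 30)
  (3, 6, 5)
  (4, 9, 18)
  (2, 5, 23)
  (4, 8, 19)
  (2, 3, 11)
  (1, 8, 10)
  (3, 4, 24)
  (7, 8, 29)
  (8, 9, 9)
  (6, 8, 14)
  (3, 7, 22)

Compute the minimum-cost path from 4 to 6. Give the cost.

29

Some routes from 4 to 6:
4 - 9 - 8 - 6: 18 + 9 + 14 = 41
4 - 3 - 6: 24 + 5 = 29
4 - 8 - 6: 19 + 14 = 33
4 - 9 - 3 - 6: 18 + 23 + 5 = 46
Best route has total 29.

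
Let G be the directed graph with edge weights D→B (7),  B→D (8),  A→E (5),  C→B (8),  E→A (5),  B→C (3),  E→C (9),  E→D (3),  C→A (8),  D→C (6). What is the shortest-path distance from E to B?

Candidate routes:
E→D→B: 3 + 7 = 10
E→C→B: 9 + 8 = 17
E→D→C→B: 3 + 6 + 8 = 17
The minimum is 10.

10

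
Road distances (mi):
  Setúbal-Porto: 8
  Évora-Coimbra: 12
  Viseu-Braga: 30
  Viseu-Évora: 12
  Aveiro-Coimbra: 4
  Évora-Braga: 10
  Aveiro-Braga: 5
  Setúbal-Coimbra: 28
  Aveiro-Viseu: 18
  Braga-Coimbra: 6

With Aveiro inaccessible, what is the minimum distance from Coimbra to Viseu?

24

A few of the Coimbra→Viseu routes:
Coimbra→Braga→Évora→Viseu: 6 + 10 + 12 = 28
Coimbra→Braga→Viseu: 6 + 30 = 36
Coimbra→Évora→Viseu: 12 + 12 = 24
Shortest: 24 mi.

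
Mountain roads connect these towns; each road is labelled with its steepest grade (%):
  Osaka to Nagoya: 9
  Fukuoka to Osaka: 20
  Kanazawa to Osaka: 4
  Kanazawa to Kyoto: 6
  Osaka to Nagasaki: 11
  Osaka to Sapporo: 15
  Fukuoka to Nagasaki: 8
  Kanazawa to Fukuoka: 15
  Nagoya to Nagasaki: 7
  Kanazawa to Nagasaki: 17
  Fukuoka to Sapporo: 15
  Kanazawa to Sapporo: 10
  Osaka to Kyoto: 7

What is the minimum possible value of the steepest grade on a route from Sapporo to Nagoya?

10

Some routes from Sapporo to Nagoya:
Sapporo -> Kanazawa -> Fukuoka -> Nagasaki -> Nagoya: max(10, 15, 8, 7) = 15
Sapporo -> Kanazawa -> Kyoto -> Osaka -> Nagasaki -> Nagoya: max(10, 6, 7, 11, 7) = 11
Sapporo -> Kanazawa -> Kyoto -> Osaka -> Nagoya: max(10, 6, 7, 9) = 10
Sapporo -> Kanazawa -> Osaka -> Nagoya: max(10, 4, 9) = 10
Sapporo -> Kanazawa -> Osaka -> Nagasaki -> Nagoya: max(10, 4, 11, 7) = 11
The minimum achievable maximum is 10%.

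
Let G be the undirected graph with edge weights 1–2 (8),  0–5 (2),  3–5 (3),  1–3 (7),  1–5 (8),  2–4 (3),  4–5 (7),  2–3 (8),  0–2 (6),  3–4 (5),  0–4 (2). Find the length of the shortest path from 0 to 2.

Some routes from 0 to 2:
0-5-4-2: 2 + 7 + 3 = 12
0-4-2: 2 + 3 = 5
0-2: 6
The minimum is 5.

5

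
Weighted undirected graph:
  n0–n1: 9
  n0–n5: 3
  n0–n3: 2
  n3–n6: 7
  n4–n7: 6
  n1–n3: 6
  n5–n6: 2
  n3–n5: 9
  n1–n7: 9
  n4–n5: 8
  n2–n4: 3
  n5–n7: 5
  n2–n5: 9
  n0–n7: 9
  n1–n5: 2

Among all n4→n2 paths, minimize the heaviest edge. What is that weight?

A few of the n4→n2 routes:
n4 → n2: max(3) = 3
n4 → n7 → n1 → n3 → n5 → n2: max(6, 9, 6, 9, 9) = 9
n4 → n5 → n2: max(8, 9) = 9
The minimum achievable maximum is 3.

3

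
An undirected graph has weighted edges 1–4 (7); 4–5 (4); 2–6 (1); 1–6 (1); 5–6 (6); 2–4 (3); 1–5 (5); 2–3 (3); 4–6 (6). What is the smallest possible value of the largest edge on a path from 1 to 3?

3

Checking several routes:
1-5-4-6-2-3: max(5, 4, 6, 1, 3) = 6
1-5-4-2-3: max(5, 4, 3, 3) = 5
1-5-6-2-3: max(5, 6, 1, 3) = 6
1-6-2-3: max(1, 1, 3) = 3
The minimum achievable maximum is 3.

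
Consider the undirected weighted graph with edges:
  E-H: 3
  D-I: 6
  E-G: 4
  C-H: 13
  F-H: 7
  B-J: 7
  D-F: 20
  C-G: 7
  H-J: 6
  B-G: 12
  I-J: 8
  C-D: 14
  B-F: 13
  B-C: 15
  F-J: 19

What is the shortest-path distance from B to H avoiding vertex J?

19

Some routes from B to H avoiding J:
B -> G -> E -> H: 12 + 4 + 3 = 19
B -> F -> H: 13 + 7 = 20
B -> C -> H: 15 + 13 = 28
The minimum is 19.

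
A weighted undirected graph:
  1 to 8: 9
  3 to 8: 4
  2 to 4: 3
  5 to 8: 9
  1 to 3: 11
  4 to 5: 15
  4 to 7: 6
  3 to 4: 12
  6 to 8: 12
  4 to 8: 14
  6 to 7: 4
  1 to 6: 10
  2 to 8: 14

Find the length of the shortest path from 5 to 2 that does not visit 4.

Paths from 5 to 2 avoiding 4:
5 → 8 → 2: 9 + 14 = 23
Shortest: 23.

23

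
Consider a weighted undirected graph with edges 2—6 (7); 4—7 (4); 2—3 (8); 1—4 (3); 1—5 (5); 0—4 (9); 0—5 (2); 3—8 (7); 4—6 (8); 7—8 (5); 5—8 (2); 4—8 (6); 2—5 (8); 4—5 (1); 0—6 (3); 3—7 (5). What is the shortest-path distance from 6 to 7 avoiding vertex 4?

Checking several routes:
6-2-3-7: 7 + 8 + 5 = 20
6-0-5-2-3-7: 3 + 2 + 8 + 8 + 5 = 26
6-0-5-8-3-7: 3 + 2 + 2 + 7 + 5 = 19
6-2-5-8-7: 7 + 8 + 2 + 5 = 22
6-0-5-8-7: 3 + 2 + 2 + 5 = 12
The minimum is 12.

12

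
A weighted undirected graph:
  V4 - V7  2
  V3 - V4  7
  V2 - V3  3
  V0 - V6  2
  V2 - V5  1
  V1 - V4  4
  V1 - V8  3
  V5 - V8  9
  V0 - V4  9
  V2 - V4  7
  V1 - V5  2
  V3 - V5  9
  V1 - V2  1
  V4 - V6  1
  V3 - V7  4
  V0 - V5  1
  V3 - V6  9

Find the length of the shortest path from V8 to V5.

5

Checking several routes:
V8 - V1 - V5: 3 + 2 = 5
V8 - V1 - V2 - V5: 3 + 1 + 1 = 5
V8 - V5: 9
Best route has total 5.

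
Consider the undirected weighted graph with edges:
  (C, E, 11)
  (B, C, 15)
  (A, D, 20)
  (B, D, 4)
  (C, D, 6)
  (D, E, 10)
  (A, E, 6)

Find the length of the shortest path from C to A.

17

Routes from C to A:
C→E→A: 11 + 6 = 17
C→E→D→A: 11 + 10 + 20 = 41
C→B→D→E→A: 15 + 4 + 10 + 6 = 35
C→D→E→A: 6 + 10 + 6 = 22
C→B→D→A: 15 + 4 + 20 = 39
C→D→A: 6 + 20 = 26
Best route has total 17.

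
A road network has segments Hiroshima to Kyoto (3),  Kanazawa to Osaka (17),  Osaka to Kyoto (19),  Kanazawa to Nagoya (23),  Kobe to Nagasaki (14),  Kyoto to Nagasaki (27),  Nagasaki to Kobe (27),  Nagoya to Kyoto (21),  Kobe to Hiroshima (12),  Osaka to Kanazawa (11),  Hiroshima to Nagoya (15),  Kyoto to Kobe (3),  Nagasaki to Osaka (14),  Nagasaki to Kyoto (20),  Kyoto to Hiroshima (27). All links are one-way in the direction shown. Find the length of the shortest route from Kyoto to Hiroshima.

15

Routes from Kyoto to Hiroshima:
Kyoto→Hiroshima: 27
Kyoto→Nagasaki→Kobe→Hiroshima: 27 + 27 + 12 = 66
Kyoto→Kobe→Hiroshima: 3 + 12 = 15
Best route has total 15 mi.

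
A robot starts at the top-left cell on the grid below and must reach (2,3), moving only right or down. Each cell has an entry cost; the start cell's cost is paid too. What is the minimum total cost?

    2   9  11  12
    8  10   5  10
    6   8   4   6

34

One optimal route is (0,0)→(1,0)→(2,0)→(2,1)→(2,2)→(2,3).
Its cost is 2 + 8 + 6 + 8 + 4 + 6 = 34.
For comparison, the top-then-right route costs 50.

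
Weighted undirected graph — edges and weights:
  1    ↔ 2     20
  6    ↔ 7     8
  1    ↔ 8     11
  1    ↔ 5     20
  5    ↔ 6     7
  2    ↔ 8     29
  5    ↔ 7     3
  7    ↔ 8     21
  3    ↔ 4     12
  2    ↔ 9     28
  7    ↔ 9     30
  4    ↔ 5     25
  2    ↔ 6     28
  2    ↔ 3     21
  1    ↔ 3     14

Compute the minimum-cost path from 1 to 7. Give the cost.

23

A few of the 1→7 routes:
1 -> 5 -> 7: 20 + 3 = 23
1 -> 8 -> 7: 11 + 21 = 32
1 -> 3 -> 4 -> 5 -> 7: 14 + 12 + 25 + 3 = 54
1 -> 5 -> 6 -> 7: 20 + 7 + 8 = 35
Best route has total 23.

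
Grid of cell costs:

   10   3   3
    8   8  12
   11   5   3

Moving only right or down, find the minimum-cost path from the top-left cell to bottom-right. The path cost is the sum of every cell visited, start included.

29

Best path: [0,0] [0,1] [1,1] [2,1] [2,2]
Cost: 10 + 3 + 8 + 5 + 3 = 29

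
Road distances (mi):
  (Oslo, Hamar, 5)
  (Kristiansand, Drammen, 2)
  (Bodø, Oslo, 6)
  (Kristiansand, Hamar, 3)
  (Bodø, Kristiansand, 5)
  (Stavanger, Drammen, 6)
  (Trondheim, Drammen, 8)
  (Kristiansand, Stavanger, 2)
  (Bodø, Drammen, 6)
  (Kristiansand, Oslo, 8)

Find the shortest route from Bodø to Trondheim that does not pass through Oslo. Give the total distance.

14

Candidate routes:
Bodø - Kristiansand - Drammen - Trondheim: 5 + 2 + 8 = 15
Bodø - Kristiansand - Stavanger - Drammen - Trondheim: 5 + 2 + 6 + 8 = 21
Bodø - Drammen - Trondheim: 6 + 8 = 14
Best route has total 14 mi.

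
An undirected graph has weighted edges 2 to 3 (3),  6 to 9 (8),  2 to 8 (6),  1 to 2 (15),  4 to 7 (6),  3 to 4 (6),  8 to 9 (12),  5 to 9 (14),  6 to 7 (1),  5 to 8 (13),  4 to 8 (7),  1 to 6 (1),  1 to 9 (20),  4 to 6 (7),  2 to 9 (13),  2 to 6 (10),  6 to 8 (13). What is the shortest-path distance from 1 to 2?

11

Some routes from 1 to 2:
1 - 2: 15
1 - 6 - 8 - 2: 1 + 13 + 6 = 20
1 - 6 - 2: 1 + 10 = 11
1 - 6 - 4 - 3 - 2: 1 + 7 + 6 + 3 = 17
1 - 6 - 7 - 4 - 3 - 2: 1 + 1 + 6 + 6 + 3 = 17
Shortest: 11.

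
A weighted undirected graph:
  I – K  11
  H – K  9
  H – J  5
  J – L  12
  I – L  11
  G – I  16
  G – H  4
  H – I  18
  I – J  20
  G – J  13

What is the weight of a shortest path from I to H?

Comparing a few candidate routes:
I → K → H: 11 + 9 = 20
I → G → H: 16 + 4 = 20
I → J → H: 20 + 5 = 25
I → L → J → H: 11 + 12 + 5 = 28
I → H: 18
Shortest: 18.

18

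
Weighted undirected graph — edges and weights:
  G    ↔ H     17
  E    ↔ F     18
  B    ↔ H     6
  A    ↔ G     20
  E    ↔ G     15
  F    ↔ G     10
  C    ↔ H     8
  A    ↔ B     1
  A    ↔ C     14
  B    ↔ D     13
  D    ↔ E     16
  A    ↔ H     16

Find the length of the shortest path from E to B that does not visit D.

Checking several routes:
E -> F -> G -> A -> B: 18 + 10 + 20 + 1 = 49
E -> G -> H -> B: 15 + 17 + 6 = 38
E -> F -> G -> H -> B: 18 + 10 + 17 + 6 = 51
E -> G -> A -> B: 15 + 20 + 1 = 36
E -> G -> H -> A -> B: 15 + 17 + 16 + 1 = 49
The minimum is 36.

36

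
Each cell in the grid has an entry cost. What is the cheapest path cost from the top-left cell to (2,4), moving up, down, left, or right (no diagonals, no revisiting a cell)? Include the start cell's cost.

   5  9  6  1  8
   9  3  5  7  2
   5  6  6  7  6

36

Take [0,0] -> [0,1] -> [0,2] -> [0,3] -> [1,3] -> [1,4] -> [2,4] for a total of 5 + 9 + 6 + 1 + 7 + 2 + 6 = 36.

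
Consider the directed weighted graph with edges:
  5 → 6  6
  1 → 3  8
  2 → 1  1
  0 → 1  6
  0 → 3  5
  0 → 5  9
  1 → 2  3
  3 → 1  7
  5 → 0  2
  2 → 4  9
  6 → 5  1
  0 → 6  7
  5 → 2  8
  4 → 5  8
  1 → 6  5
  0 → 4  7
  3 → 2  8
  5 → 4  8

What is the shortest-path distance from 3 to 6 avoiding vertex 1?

Routes from 3 to 6 avoiding 1:
3 → 2 → 4 → 5 → 0 → 6: 8 + 9 + 8 + 2 + 7 = 34
3 → 2 → 4 → 5 → 6: 8 + 9 + 8 + 6 = 31
The minimum is 31.

31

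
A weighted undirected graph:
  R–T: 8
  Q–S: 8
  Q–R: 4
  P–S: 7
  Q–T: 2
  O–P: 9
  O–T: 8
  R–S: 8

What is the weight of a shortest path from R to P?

Some routes from R to P:
R - Q - T - O - P: 4 + 2 + 8 + 9 = 23
R - Q - S - P: 4 + 8 + 7 = 19
R - S - P: 8 + 7 = 15
R - T - O - P: 8 + 8 + 9 = 25
Shortest: 15.

15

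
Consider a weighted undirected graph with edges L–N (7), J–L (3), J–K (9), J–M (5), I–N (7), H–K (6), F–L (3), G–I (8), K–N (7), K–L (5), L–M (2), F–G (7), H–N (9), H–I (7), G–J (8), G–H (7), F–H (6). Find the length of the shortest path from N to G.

Checking several routes:
N-H-G: 9 + 7 = 16
N-I-G: 7 + 8 = 15
N-L-F-G: 7 + 3 + 7 = 17
Best route has total 15.

15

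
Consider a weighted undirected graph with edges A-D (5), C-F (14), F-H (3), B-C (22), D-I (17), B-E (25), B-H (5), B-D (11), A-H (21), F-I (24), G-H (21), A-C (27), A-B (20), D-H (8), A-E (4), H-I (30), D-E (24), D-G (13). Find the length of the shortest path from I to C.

A few of the I→C routes:
I - F - C: 24 + 14 = 38
I - D - H - F - C: 17 + 8 + 3 + 14 = 42
I - H - F - C: 30 + 3 + 14 = 47
Shortest: 38.

38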